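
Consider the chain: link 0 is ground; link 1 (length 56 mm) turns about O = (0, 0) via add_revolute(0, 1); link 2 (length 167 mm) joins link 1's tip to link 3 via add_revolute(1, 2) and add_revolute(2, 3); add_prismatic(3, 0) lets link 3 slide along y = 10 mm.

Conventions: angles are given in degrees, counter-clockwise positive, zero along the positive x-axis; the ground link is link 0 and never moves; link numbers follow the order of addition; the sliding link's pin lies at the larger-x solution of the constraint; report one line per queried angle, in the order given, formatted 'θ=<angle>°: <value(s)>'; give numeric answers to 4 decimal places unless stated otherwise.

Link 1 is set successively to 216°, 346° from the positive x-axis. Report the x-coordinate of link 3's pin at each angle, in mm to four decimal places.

geometry: r = 56 mm, L = 167 mm, e = 10 mm
θ=216°: crank pin P = (r cos θ, r sin θ) = (-45.304952, -32.915974)
θ=216°: h = r sin θ − e = -32.915974 − 10 = -42.915974
θ=216°: x = r cos θ + √(L² − h²) = -45.304952 + 161.391509 = 116.086557
θ=346°: crank pin P = (r cos θ, r sin θ) = (54.336561, -13.547626)
θ=346°: h = r sin θ − e = -13.547626 − 10 = -23.547626
θ=346°: x = r cos θ + √(L² − h²) = 54.336561 + 165.331513 = 219.668074

θ=216°: 116.0866
θ=346°: 219.6681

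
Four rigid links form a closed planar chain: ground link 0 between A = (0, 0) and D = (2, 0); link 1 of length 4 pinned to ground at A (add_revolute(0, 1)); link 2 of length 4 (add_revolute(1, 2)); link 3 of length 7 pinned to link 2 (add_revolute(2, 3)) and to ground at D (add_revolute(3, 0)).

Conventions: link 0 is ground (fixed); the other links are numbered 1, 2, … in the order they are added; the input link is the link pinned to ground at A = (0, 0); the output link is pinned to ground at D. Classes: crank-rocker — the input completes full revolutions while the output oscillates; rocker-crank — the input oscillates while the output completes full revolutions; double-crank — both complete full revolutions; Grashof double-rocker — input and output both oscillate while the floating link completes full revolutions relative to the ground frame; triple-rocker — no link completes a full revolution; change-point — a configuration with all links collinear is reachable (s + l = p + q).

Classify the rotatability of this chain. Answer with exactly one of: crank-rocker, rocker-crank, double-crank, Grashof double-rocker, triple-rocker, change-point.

lengths: ground=2, input=4, coupler=4, output=7
sorted: s=2 (shortest), l=7 (longest), p+q=8
s + l = 9 vs p + q = 8
s + l > p + q → non-Grashof → no link fully rotates → triple-rocker

triple-rocker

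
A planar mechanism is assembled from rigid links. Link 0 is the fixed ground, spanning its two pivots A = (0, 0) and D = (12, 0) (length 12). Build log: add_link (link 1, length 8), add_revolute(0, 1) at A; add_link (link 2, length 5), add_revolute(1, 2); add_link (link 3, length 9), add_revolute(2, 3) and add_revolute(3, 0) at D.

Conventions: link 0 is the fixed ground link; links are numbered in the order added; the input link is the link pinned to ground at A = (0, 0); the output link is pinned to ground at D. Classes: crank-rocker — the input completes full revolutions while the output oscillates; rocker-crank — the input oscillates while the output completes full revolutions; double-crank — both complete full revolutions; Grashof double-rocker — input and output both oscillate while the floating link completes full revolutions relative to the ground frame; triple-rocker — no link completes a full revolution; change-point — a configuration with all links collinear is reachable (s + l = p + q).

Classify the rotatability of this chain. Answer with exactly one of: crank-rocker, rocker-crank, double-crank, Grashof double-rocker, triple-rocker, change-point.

lengths: ground=12, input=8, coupler=5, output=9
sorted: s=5 (shortest), l=12 (longest), p+q=17
s + l = 17 vs p + q = 17
s + l = p + q → change-point (collinear configuration reachable)

change-point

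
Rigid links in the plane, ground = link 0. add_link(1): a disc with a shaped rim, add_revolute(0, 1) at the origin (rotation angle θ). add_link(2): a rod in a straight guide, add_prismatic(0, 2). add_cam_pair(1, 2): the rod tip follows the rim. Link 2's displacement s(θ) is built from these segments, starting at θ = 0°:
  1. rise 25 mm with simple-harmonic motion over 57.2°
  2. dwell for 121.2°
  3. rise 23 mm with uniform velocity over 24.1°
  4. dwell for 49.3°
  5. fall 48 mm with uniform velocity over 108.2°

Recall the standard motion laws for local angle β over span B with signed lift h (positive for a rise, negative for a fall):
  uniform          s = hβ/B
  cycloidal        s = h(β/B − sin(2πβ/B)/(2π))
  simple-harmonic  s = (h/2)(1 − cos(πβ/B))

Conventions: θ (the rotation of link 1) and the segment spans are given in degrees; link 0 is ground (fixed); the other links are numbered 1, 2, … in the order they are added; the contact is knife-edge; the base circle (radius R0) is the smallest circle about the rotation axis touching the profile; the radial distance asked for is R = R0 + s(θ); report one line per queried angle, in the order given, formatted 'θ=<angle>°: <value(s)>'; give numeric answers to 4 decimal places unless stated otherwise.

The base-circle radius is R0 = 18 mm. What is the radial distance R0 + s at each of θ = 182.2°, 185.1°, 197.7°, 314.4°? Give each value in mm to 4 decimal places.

segment 1 (0° to 57.2°, simple-harmonic, h = 25) is passed completely: s = 0.0000 + (25) = 25.0000
segment 2 (57.2° to 178.4°, dwell): s unchanged at 25.0000
θ = 182.2° falls in segment 3 (178.4° to 202.5°, uniform, h = 23): β = 182.2 − 178.4 = 3.8°, B = 24.1°; Δs = 23·3.8/24.1 = 3.6266; s = 25.0000 + 3.6266 = 28.6266
θ = 185.1° falls in segment 3 (178.4° to 202.5°, uniform, h = 23): β = 185.1 − 178.4 = 6.7°, B = 24.1°; Δs = 23·6.7/24.1 = 6.3942; s = 25.0000 + 6.3942 = 31.3942
θ = 197.7° falls in segment 3 (178.4° to 202.5°, uniform, h = 23): β = 197.7 − 178.4 = 19.3°, B = 24.1°; Δs = 23·19.3/24.1 = 18.4191; s = 25.0000 + 18.4191 = 43.4191
segment 3 (178.4° to 202.5°, uniform, h = 23) is passed completely: s = 25.0000 + (23) = 48.0000
segment 4 (202.5° to 251.8°, dwell): s unchanged at 48.0000
θ = 314.4° falls in segment 5 (251.8° to 360°, uniform, h = -48): β = 314.4 − 251.8 = 62.6°, B = 108.2°; Δs = -48·62.6/108.2 = -27.7708; s = 48.0000 − 27.7708 = 20.2292
θ=182.2°: R = R0 + s = 18 + 28.6266 = 46.6266
θ=185.1°: R = R0 + s = 18 + 31.3942 = 49.3942
θ=197.7°: R = R0 + s = 18 + 43.4191 = 61.4191
θ=314.4°: R = R0 + s = 18 + 20.2292 = 38.2292

θ=182.2°: 46.6266
θ=185.1°: 49.3942
θ=197.7°: 61.4191
θ=314.4°: 38.2292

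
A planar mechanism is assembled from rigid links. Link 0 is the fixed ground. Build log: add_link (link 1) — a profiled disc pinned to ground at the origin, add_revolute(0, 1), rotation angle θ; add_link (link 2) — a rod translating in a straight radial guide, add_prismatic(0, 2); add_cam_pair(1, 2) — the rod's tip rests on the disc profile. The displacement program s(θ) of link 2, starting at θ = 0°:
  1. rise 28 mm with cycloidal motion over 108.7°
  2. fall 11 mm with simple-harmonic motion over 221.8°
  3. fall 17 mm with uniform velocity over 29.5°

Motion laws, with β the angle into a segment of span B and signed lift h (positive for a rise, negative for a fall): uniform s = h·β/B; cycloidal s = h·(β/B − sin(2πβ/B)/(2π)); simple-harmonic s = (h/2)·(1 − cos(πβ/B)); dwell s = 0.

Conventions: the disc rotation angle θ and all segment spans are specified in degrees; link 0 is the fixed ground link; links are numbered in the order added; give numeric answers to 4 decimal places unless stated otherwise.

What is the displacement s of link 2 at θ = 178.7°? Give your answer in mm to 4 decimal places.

seg 1 [0°–108.7°] cycloidal, h=28: full span → s += 28 → s = 28.0000
seg 2 [108.7°–330.5°] simple-harmonic, h=-11: θ=178.7° here. β=70, B=221.8. -11/2·(1 − cos(π·0.3156)) = -2.4890 → s = 25.5110

25.5110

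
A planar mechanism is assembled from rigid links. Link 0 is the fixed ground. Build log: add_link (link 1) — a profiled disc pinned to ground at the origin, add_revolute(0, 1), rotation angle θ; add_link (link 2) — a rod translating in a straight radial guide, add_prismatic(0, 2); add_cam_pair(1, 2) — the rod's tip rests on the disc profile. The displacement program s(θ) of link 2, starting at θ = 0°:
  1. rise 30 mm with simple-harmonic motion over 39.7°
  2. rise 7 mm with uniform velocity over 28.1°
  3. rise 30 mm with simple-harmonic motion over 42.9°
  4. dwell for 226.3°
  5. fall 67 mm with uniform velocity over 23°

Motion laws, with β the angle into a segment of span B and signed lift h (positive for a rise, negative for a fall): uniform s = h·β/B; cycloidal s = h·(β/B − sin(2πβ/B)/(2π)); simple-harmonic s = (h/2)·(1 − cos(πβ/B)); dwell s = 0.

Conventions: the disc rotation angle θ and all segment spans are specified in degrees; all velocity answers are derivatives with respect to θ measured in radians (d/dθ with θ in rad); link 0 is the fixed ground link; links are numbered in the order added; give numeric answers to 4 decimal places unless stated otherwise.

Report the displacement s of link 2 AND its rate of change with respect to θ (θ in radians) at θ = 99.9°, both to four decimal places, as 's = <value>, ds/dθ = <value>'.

seg 1 [0°–39.7°] simple-harmonic, h=30: full span → s += 30 → s = 30.0000
seg 2 [39.7°–67.8°] uniform, h=7: full span → s += 7 → s = 37.0000
seg 3 [67.8°–110.7°] simple-harmonic, h=30: θ=99.9° here. β=32.1, B=42.9. 30/2·(1 − cos(π·0.7483)) = 25.5482 → s = 62.5482
velocity in seg [67.8°–110.7°] (simple-harmonic), θ in radians: β = 32.1° = 0.5603 rad, B = 42.9° = 0.7487 rad; ds/dθ = (πh/(2B)) sin(πβ/B) = (π·30/(2·0.7487)) sin(π·0.7483) = 44.746976 mm/rad

s = 62.5482, ds/dθ = 44.7470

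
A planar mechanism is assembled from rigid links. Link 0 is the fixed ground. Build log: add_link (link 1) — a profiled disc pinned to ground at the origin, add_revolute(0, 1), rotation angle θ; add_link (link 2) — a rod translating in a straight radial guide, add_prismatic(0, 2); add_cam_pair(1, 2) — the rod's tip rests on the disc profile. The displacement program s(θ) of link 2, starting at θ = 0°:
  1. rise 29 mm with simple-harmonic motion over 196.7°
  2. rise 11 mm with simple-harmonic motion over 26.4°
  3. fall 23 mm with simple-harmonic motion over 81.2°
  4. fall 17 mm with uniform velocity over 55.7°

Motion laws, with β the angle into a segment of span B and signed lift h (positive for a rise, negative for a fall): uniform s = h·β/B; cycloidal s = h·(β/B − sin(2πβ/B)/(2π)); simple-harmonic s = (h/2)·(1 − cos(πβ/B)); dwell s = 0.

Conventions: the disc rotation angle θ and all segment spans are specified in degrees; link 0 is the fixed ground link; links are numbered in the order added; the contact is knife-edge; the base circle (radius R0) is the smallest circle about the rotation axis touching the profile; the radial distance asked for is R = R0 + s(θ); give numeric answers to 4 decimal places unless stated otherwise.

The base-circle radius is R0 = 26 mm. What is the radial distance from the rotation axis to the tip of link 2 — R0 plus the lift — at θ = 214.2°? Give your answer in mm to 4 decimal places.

seg 1 [0°–196.7°] simple-harmonic, h=29: full span → s += 29 → s = 29.0000
seg 2 [196.7°–223.1°] simple-harmonic, h=11: θ=214.2° here. β=17.5, B=26.4. 11/2·(1 − cos(π·0.6629)) = 8.1931 → s = 37.1931
R = R0 + s = 26 + 37.1931 = 63.1931

63.1931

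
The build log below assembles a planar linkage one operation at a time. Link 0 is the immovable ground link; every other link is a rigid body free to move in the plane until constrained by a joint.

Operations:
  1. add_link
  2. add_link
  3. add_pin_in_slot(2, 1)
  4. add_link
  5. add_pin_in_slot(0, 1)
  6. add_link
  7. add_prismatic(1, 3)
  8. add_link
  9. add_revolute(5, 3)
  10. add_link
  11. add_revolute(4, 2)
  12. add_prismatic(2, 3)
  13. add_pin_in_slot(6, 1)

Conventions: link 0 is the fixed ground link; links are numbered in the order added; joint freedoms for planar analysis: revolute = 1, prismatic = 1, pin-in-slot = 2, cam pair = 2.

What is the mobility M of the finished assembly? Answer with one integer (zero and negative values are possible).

link 0 = ground. State L|J1|J2 = 1|0|0
+link1  2|0|0
+link2  3|0|0
PS(2,1) f=2→J2  3|0|1
+link3  4|0|1
PS(0,1) f=2→J2  4|0|2
+link4  5|0|2
P(1,3) f=1→J1  5|1|2
+link5  6|1|2
R(5,3) f=1→J1  6|2|2
+link6  7|2|2
R(4,2) f=1→J1  7|3|2
P(2,3) f=1→J1  7|4|2
PS(6,1) f=2→J2  7|4|3
M = 3(7−1)−2·4−3 = 18−8−3 = 7

M = 7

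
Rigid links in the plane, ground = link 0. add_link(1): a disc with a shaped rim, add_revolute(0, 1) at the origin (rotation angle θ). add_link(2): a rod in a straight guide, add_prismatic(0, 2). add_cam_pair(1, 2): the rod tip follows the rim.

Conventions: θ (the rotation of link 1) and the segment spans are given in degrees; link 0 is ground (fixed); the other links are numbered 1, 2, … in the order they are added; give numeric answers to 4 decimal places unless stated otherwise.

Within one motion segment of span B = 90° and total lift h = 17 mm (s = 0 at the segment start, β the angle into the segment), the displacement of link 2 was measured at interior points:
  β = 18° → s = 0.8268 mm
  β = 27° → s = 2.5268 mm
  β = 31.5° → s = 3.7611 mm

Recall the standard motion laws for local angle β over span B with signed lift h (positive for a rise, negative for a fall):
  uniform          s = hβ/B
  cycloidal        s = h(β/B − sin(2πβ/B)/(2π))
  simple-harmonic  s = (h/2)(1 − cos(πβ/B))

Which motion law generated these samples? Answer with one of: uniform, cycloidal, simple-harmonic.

candidates at β/B = r: uniform s = h·r (linear in β); cycloidal s = h·(r − sin(2πr)/(2π)); simple-harmonic s = (h/2)(1 − cos(πr))
β=18°: printed 0.8268 | uniform 3.4000, cycloidal 0.8268, simple-harmonic 1.6234
β=27°: printed 2.5268 | uniform 5.1000, cycloidal 2.5268, simple-harmonic 3.5038
β=31.5°: printed 3.7611 | uniform 5.9500, cycloidal 3.7611, simple-harmonic 4.6411
only one law matches every sample → cycloidal

cycloidal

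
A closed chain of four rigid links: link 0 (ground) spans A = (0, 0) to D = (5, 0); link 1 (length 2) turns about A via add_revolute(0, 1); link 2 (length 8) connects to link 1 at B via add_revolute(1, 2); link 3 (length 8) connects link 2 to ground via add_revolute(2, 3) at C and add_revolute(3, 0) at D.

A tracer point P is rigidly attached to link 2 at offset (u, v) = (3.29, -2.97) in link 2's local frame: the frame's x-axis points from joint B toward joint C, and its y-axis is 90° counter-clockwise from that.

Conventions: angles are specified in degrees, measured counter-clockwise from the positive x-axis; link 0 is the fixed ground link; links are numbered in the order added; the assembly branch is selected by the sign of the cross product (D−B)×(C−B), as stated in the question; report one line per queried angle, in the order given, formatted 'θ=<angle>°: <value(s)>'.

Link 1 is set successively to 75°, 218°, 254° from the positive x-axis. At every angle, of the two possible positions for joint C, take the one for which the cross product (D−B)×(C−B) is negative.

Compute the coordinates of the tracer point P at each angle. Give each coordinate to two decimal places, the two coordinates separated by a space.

A=(0,0), D=(5.00,0)
θ=75°: B = A + 2.00·(cos75°, sin75°) = (0.5176, 1.9319)
θ=75°: |BD| = 4.8809
θ=75°: circle(B,8.00) ∩ circle(D,8.00): a=2.4405, h=7.6187
θ=75°:   candidates: C₊=(5.7742,7.9624) cross=37.186; C₋=(-0.2566,-6.0306) cross=-37.186
θ=75°:   branch - wants cross < 0 → take C=(-0.2566,-6.0306) (cross=-37.186)
θ=75°: ex = (C−B)/|BC| = (-0.0968,-0.9953); ey = (0.9953,-0.0968)
θ=75°: P = B + 3.29·ex + -2.97·ey = (-2.7568,-1.0553)
θ=218°: B = A + 2.00·(cos218°, sin218°) = (-1.5760, -1.2313)
θ=218°: |BD| = 6.6903
θ=218°: circle(B,8.00) ∩ circle(D,8.00): a=3.3452, h=7.2670
θ=218°:   candidates: C₊=(0.3745,6.5272) cross=48.619; C₋=(3.0495,-7.7586) cross=-48.619
θ=218°:   branch - wants cross < 0 → take C=(3.0495,-7.7586) (cross=-48.619)
θ=218°: ex = (C−B)/|BC| = (0.5782,-0.8159); ey = (0.8159,0.5782)
θ=218°: P = B + 3.29·ex + -2.97·ey = (-2.0970,-5.6329)
θ=254°: B = A + 2.00·(cos254°, sin254°) = (-0.5513, -1.9225)
θ=254°: |BD| = 5.8748
θ=254°: circle(B,8.00) ∩ circle(D,8.00): a=2.9374, h=7.4412
θ=254°:   candidates: C₊=(-0.2108,6.0702) cross=43.715; C₋=(4.6595,-7.9928) cross=-43.715
θ=254°:   branch - wants cross < 0 → take C=(4.6595,-7.9928) (cross=-43.715)
θ=254°: ex = (C−B)/|BC| = (0.6513,-0.7588); ey = (0.7588,0.6513)
θ=254°: P = B + 3.29·ex + -2.97·ey = (-0.6619,-6.3534)

θ=75°: -2.76 -1.06
θ=218°: -2.10 -5.63
θ=254°: -0.66 -6.35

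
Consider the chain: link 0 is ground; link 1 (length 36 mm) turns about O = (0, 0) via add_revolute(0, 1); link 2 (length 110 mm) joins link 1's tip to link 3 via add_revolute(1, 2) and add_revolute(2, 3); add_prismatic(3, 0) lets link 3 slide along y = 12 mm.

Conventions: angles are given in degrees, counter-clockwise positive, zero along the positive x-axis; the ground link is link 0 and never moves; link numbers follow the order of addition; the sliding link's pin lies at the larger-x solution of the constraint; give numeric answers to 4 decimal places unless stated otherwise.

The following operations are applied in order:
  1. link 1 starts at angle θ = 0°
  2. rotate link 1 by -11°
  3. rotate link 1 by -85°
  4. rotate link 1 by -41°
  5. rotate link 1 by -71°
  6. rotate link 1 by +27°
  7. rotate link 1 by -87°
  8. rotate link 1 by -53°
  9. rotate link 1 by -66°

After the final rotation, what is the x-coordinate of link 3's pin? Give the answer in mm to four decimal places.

geometry: r = 36 mm, L = 110 mm, e = 12 mm; θ starts at 0°
rotate link 1 by -11°: θ ← 0° -11° = -11°
rotate link 1 by -85°: θ ← -11° -85° = -96°
rotate link 1 by -41°: θ ← -96° -41° = -137°
rotate link 1 by -71°: θ ← -137° -71° = -208°
rotate link 1 by +27°: θ ← -208° +27° = -181°
rotate link 1 by -87°: θ ← -181° -87° = -268°
rotate link 1 by -53°: θ ← -268° -53° = -321°
rotate link 1 by -66°: θ ← -321° -66° = -387°
crank pin P = (r cos θ, r sin θ) = (32.076235, -16.343658)
h = r sin θ − e = -16.343658 − 12 = -28.343658
x = r cos θ + √(L² − h²) = 32.076235 + 106.285639 = 138.361874

138.3619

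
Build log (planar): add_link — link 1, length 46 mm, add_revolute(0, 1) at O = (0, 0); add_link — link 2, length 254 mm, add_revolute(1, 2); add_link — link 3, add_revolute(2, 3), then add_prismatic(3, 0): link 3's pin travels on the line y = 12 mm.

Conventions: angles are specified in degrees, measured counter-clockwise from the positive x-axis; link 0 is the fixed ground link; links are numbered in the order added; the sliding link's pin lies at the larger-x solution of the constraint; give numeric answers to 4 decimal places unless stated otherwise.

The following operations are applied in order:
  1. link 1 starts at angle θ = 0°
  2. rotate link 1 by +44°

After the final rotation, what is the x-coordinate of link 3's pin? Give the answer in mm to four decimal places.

geometry: r = 46 mm, L = 254 mm, e = 12 mm; θ starts at 0°
rotate link 1 by +44°: θ ← 0° +44° = 44°
crank pin P = (r cos θ, r sin θ) = (33.089631, 31.954285)
h = r sin θ − e = 31.954285 − 12 = 19.954285
x = r cos θ + √(L² − h²) = 33.089631 + 253.214981 = 286.304612

286.3046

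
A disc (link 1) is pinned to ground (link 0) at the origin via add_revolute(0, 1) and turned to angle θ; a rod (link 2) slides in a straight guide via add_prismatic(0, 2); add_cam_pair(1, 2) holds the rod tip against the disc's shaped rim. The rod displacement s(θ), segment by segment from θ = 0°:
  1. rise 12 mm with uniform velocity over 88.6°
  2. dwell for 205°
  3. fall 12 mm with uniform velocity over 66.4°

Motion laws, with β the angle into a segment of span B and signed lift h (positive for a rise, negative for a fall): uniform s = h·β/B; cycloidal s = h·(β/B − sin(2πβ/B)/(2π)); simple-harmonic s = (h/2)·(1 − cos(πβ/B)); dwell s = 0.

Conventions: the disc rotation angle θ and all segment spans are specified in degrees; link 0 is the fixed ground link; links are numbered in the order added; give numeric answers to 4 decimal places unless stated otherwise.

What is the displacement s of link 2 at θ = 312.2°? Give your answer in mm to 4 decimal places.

segment 1 (0° to 88.6°, uniform, h = 12) is passed completely: s = 0.0000 + (12) = 12.0000
segment 2 (88.6° to 293.6°, dwell): s unchanged at 12.0000
θ = 312.2° falls in segment 3 (293.6° to 360°, uniform, h = -12): β = 312.2 − 293.6 = 18.6°, B = 66.4°; Δs = -12·18.6/66.4 = -3.3614; s = 12.0000 − 3.3614 = 8.6386

8.6386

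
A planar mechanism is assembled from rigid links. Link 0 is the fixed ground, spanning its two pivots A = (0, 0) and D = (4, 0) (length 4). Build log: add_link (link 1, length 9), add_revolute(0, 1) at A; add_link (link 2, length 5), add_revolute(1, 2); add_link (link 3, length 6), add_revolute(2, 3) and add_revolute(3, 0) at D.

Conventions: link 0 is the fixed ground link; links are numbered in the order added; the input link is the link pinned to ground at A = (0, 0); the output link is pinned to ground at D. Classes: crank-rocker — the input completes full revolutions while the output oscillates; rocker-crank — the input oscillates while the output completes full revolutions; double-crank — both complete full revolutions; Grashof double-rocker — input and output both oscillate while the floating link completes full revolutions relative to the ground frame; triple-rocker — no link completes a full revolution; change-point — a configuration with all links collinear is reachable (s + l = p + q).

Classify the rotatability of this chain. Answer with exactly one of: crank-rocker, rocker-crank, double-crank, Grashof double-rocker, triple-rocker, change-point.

lengths: ground=4, input=9, coupler=5, output=6
sorted: s=4 (shortest), l=9 (longest), p+q=11
s + l = 13 vs p + q = 11
s + l > p + q → non-Grashof → no link fully rotates → triple-rocker

triple-rocker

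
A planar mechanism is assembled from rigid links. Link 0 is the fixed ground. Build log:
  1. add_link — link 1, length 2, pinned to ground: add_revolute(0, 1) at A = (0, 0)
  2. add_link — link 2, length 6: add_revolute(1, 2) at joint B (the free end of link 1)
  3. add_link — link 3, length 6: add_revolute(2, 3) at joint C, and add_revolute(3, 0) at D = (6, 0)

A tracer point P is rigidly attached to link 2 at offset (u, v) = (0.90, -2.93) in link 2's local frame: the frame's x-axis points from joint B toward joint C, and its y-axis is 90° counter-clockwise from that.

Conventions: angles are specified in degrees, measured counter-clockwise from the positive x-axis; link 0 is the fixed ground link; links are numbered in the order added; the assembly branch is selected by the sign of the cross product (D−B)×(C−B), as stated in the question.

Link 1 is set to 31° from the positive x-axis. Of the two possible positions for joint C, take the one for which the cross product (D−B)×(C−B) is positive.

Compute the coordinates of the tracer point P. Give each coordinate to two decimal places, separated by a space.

A=(0,0), D=(6.00,0)
B = A + 2.00·(cos31°, sin31°) = (1.7143, 1.0301)
|BD| = 4.4077
circle(B,6.00) ∩ circle(D,6.00): a=2.2039, h=5.5806
  candidates: C₊=(5.1613,5.9411) cross=24.598; C₋=(2.5530,-4.9110) cross=-24.598
  branch + wants cross > 0 → take C=(5.1613,5.9411) (cross=24.598)
ex = (C−B)/|BC| = (0.5745,0.8185); ey = (-0.8185,0.5745)
P = B + 0.90·ex + -2.93·ey = (4.6296,0.0834)

4.63 0.08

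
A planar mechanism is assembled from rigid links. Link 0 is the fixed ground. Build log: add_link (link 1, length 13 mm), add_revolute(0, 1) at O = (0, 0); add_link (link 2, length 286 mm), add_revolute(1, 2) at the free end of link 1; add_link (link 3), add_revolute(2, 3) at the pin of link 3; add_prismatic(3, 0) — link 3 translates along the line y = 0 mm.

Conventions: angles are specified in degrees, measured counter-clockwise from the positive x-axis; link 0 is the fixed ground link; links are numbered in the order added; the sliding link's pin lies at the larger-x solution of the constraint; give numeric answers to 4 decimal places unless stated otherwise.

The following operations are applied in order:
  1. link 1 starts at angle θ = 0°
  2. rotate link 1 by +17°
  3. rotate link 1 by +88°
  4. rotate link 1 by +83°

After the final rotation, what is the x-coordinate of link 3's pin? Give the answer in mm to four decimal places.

geometry: r = 13 mm, L = 286 mm, e = 0 mm; θ starts at 0°
rotate link 1 by +17°: θ ← 0° +17° = 17°
rotate link 1 by +88°: θ ← 17° +88° = 105°
rotate link 1 by +83°: θ ← 105° +83° = 188°
crank pin P = (r cos θ, r sin θ) = (-12.873485, -1.809250)
h = r sin θ − e = -1.809250 − 0 = -1.809250
x = r cos θ + √(L² − h²) = -12.873485 + 285.994277 = 273.120792

273.1208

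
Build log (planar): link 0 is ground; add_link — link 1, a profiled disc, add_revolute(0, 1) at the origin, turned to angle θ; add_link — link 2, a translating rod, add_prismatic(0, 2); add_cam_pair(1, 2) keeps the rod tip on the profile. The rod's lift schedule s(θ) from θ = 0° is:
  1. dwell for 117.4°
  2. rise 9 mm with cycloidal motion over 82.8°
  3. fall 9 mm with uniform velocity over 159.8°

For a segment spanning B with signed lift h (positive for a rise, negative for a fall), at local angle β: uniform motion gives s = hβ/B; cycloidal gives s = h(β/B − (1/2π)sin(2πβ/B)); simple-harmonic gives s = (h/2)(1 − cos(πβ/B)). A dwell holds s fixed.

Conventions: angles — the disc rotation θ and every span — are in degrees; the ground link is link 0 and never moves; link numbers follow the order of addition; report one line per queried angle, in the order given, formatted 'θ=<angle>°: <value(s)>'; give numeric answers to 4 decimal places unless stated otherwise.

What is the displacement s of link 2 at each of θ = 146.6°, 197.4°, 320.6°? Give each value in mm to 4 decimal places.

seg 1 [0°–117.4°] dwell: s stays 0.0000
seg 2 [117.4°–200.2°] cycloidal, h=9: θ=146.6° here. β=29.2, B=82.8. 9·(0.3527 − sin(2π·0.3527)/(2π)) = 2.0293 → s = 2.0293
seg 2 [117.4°–200.2°] cycloidal, h=9: θ=197.4° here. β=80, B=82.8. 9·(0.9662 − sin(2π·0.9662)/(2π)) = 8.9977 → s = 8.9977
seg 2 [117.4°–200.2°] cycloidal, h=9: full span → s += 9 → s = 9.0000
seg 3 [200.2°–360°] uniform, h=-9: θ=320.6° here. β=120.4, B=159.8. -9·120.4/159.8 = -6.7810 → s = 2.2190

θ=146.6°: 2.0293
θ=197.4°: 8.9977
θ=320.6°: 2.2190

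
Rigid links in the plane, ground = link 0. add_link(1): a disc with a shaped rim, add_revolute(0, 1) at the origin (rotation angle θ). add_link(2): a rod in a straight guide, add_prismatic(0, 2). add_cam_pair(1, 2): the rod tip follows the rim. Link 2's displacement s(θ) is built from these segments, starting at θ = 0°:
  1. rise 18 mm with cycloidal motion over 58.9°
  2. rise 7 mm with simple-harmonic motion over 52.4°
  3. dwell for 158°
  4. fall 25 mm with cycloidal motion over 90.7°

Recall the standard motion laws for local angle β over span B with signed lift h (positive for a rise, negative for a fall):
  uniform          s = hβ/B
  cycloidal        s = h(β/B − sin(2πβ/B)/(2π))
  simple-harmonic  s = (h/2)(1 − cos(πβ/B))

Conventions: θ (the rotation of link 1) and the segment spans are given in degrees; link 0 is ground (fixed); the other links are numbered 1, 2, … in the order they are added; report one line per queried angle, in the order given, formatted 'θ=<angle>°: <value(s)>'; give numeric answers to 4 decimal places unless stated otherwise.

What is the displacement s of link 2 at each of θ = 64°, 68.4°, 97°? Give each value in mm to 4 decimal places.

segment 1 (0° to 58.9°, cycloidal, h = 18) is passed completely: s = 0.0000 + (18) = 18.0000
θ = 64° falls in segment 2 (58.9° to 111.3°, simple-harmonic, h = 7): β = 64 − 58.9 = 5.1°, B = 52.4°; Δs = 7/2·(1 − cos(π·0.0973)) = 0.1623; s = 18.0000 + 0.1623 = 18.1623
θ = 68.4° falls in segment 2 (58.9° to 111.3°, simple-harmonic, h = 7): β = 68.4 − 58.9 = 9.5°, B = 52.4°; Δs = 7/2·(1 − cos(π·0.1813)) = 0.5525; s = 18.0000 + 0.5525 = 18.5525
θ = 97° falls in segment 2 (58.9° to 111.3°, simple-harmonic, h = 7): β = 97 − 58.9 = 38.1°, B = 52.4°; Δs = 7/2·(1 − cos(π·0.7271)) = 5.7906; s = 18.0000 + 5.7906 = 23.7906

θ=64°: 18.1623
θ=68.4°: 18.5525
θ=97°: 23.7906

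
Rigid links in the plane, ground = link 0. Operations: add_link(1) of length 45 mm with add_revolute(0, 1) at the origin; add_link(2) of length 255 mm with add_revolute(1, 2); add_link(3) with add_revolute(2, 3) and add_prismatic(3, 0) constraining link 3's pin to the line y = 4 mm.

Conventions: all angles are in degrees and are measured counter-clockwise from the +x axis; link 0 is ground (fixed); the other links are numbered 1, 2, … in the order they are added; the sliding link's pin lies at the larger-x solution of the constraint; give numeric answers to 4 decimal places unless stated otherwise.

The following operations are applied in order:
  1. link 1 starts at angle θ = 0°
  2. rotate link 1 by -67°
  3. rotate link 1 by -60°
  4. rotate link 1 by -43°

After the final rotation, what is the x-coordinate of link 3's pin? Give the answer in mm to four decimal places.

geometry: r = 45 mm, L = 255 mm, e = 4 mm; θ starts at 0°
rotate link 1 by -67°: θ ← 0° -67° = -67°
rotate link 1 by -60°: θ ← -67° -60° = -127°
rotate link 1 by -43°: θ ← -127° -43° = -170°
crank pin P = (r cos θ, r sin θ) = (-44.316349, -7.814168)
h = r sin θ − e = -7.814168 − 4 = -11.814168
x = r cos θ + √(L² − h²) = -44.316349 + 254.726177 = 210.409828

210.4098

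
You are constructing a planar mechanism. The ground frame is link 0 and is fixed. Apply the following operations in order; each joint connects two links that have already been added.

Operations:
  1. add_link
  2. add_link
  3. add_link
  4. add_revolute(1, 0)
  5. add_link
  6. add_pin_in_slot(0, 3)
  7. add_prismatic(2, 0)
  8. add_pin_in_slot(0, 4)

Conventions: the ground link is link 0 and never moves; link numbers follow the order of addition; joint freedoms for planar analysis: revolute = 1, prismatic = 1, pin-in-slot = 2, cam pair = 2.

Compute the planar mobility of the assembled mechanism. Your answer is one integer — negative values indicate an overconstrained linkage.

(L,J1,J2)=(1,0,0); link0 fixed
link1: (2,0,0)
link2: (3,0,0)
link3: (4,0,0)
R 1-0 [J1]: (4,1,0)
link4: (5,1,0)
PS 0-3 [J2]: (5,1,1)
P 2-0 [J1]: (5,2,1)
PS 0-4 [J2]: (5,2,2)
Grübler: 3·4 − 2·2 − 2 = 6

M = 6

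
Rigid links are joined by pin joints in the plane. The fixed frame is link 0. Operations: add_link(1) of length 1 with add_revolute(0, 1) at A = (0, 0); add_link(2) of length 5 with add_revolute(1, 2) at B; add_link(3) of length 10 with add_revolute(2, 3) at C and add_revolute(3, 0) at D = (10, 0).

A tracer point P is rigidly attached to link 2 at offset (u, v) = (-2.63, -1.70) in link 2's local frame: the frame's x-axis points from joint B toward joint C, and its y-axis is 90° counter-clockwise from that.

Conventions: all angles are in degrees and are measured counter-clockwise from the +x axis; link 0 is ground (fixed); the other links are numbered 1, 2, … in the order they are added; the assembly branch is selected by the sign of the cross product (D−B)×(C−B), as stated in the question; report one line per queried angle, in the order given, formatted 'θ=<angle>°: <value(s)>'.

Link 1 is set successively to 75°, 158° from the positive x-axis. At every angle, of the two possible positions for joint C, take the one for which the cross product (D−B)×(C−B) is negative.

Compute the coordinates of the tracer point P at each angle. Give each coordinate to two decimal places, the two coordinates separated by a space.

A=(0,0), D=(10.00,0)
θ=75°: B = A + 1.00·(cos75°, sin75°) = (0.2588, 0.9659)
θ=75°: |BD| = 9.7890
θ=75°: circle(B,5.00) ∩ circle(D,10.00): a=1.0636, h=4.8856
θ=75°:   candidates: C₊=(1.7993,5.7227) cross=47.825; C₋=(0.8352,-4.0007) cross=-47.825
θ=75°:   branch - wants cross < 0 → take C=(0.8352,-4.0007) (cross=-47.825)
θ=75°: ex = (C−B)/|BC| = (0.1153,-0.9933); ey = (0.9933,0.1153)
θ=75°: P = B + -2.63·ex + -1.70·ey = (-1.7330,3.3824)
θ=158°: B = A + 1.00·(cos158°, sin158°) = (-0.9272, 0.3746)
θ=158°: |BD| = 10.9336
θ=158°: circle(B,5.00) ∩ circle(D,10.00): a=2.0370, h=4.5662
θ=158°:   candidates: C₊=(1.2651,4.8684) cross=49.926; C₋=(0.9522,-4.2587) cross=-49.926
θ=158°:   branch - wants cross < 0 → take C=(0.9522,-4.2587) (cross=-49.926)
θ=158°: ex = (C−B)/|BC| = (0.3759,-0.9267); ey = (0.9267,0.3759)
θ=158°: P = B + -2.63·ex + -1.70·ey = (-3.4911,2.1728)

θ=75°: -1.73 3.38
θ=158°: -3.49 2.17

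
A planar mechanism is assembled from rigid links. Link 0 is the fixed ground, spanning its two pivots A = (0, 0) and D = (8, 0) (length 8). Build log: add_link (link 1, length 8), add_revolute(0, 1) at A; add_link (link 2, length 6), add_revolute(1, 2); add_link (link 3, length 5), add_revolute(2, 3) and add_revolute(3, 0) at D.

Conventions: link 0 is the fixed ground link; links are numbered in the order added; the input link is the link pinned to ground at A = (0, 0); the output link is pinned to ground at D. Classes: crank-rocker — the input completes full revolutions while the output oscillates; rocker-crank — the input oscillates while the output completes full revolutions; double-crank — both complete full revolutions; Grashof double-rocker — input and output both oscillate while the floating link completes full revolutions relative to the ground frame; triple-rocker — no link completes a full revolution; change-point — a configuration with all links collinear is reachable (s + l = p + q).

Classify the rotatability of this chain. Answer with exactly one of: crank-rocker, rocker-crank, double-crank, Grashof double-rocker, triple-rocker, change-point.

lengths: ground=8, input=8, coupler=6, output=5
sorted: s=5 (shortest), l=8 (longest), p+q=14
s + l = 13 vs p + q = 14
s + l < p + q (Grashof) with shortest = output link → rocker-crank

rocker-crank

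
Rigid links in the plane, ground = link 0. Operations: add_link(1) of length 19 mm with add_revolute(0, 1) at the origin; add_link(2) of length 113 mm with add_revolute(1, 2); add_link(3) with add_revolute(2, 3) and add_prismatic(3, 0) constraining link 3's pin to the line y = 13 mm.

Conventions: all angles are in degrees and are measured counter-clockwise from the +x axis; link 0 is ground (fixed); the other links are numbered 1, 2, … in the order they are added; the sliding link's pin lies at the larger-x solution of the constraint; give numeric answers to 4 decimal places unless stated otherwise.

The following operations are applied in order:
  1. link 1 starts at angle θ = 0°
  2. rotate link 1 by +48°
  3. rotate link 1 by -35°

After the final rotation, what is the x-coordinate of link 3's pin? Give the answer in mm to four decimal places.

geometry: r = 19 mm, L = 113 mm, e = 13 mm; θ starts at 0°
rotate link 1 by +48°: θ ← 0° +48° = 48°
rotate link 1 by -35°: θ ← 48° -35° = 13°
crank pin P = (r cos θ, r sin θ) = (18.513031, 4.274070)
h = r sin θ − e = 4.274070 − 13 = -8.725930
x = r cos θ + √(L² − h²) = 18.513031 + 112.662585 = 131.175617

131.1756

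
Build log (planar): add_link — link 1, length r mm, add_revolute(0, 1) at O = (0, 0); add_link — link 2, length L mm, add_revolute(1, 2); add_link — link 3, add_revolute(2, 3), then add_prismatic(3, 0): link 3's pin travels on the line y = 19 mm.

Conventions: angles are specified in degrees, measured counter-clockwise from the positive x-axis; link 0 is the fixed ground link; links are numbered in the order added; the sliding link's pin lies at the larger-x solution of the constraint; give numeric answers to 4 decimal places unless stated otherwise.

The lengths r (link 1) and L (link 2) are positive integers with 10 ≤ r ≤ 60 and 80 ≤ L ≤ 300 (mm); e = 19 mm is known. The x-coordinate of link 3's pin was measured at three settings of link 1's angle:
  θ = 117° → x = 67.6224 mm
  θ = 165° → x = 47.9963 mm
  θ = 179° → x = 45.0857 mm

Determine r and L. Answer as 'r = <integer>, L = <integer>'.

constraint per measurement: (x − r cos θ)² + (r sin θ − e)² = L²
subtracting the θ₁ and θ₂ equations cancels the r² and L² terms:
r = (x₁² − x₂²) / (2[(x₁cos θ₁ + e sin θ₁) − (x₂cos θ₂ + e sin θ₂)]) = 41.0000 → r = 41
L² = (x₁ − r cos θ₁)² + (r sin θ₁ − e)² = 7743.9948 → L = 88.0000 → L = 88
check at θ₃=179°: x = 45.0857 (printed 45.0857) ✓

r = 41, L = 88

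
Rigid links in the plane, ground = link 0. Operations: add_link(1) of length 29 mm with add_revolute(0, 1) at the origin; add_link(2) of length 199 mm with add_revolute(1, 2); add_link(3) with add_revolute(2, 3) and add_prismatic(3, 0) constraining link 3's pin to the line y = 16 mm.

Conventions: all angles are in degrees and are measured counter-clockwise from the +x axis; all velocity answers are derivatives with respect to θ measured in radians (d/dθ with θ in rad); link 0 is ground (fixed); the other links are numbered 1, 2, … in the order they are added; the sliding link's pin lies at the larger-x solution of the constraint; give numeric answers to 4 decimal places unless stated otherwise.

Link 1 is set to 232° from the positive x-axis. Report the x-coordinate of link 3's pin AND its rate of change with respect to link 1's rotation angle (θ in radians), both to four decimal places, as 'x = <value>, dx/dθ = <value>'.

geometry: r = 29 mm, L = 199 mm, e = 16 mm
crank pin P = (r cos θ, r sin θ) = (-17.854183, -22.852312)
h = r sin θ − e = -22.852312 − 16 = -38.852312
x = r cos θ + √(L² − h²) = -17.854183 + 195.170433 = 177.316250
dx/dθ = −r sin θ − h·r cos θ/√(L² − h²) (θ in radians; h = -38.852312) = 19.298104

x = 177.3163, dx/dθ = 19.2981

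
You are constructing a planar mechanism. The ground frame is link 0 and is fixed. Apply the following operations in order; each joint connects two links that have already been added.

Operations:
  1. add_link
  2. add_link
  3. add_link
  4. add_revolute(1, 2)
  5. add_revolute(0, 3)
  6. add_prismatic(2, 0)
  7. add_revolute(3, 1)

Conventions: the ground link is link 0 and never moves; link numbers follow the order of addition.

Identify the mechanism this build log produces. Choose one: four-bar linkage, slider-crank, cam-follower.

links: 4 (incl. ground); joints: 3 revolute, 1 prismatic, 0 higher (cam) pair, forming one closed loop
4 links, 3 revolutes + 1 prismatic in one loop → slider-crank

slider-crank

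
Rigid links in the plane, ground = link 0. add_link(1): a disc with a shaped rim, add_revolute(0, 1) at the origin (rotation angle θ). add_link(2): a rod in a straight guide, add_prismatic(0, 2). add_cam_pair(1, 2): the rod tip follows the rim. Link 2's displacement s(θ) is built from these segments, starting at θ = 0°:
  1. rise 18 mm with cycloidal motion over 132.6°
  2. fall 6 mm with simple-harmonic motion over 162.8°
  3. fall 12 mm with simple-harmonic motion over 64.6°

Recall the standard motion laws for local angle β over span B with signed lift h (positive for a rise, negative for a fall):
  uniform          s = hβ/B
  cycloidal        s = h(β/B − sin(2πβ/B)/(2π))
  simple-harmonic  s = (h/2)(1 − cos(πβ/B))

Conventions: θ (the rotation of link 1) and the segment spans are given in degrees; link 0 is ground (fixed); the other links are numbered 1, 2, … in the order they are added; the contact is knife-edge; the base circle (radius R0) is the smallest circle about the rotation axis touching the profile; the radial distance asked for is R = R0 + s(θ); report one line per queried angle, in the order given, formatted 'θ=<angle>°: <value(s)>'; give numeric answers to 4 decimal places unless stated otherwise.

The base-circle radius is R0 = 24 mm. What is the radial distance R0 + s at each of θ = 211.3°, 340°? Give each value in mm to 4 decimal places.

segment 1 (0° to 132.6°, cycloidal, h = 18) is passed completely: s = 0.0000 + (18) = 18.0000
θ = 211.3° falls in segment 2 (132.6° to 295.4°, simple-harmonic, h = -6): β = 211.3 − 132.6 = 78.7°, B = 162.8°; Δs = -6/2·(1 − cos(π·0.4834)) = -2.8438; s = 18.0000 − 2.8438 = 15.1562
segment 2 (132.6° to 295.4°, simple-harmonic, h = -6) is passed completely: s = 18.0000 + (-6) = 12.0000
θ = 340° falls in segment 3 (295.4° to 360°, simple-harmonic, h = -12): β = 340 − 295.4 = 44.6°, B = 64.6°; Δs = -12/2·(1 − cos(π·0.6904)) = -9.3788; s = 12.0000 − 9.3788 = 2.6212
θ=211.3°: R = R0 + s = 24 + 15.1562 = 39.1562
θ=340°: R = R0 + s = 24 + 2.6212 = 26.6212

θ=211.3°: 39.1562
θ=340°: 26.6212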